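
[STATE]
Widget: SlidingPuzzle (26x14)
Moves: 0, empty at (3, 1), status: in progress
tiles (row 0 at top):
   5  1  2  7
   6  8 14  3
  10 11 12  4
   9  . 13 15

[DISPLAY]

┌────┬────┬────┬────┐     
│  5 │  1 │  2 │  7 │     
├────┼────┼────┼────┤     
│  6 │  8 │ 14 │  3 │     
├────┼────┼────┼────┤     
│ 10 │ 11 │ 12 │  4 │     
├────┼────┼────┼────┤     
│  9 │    │ 13 │ 15 │     
└────┴────┴────┴────┘     
Moves: 0                  
                          
                          
                          
                          


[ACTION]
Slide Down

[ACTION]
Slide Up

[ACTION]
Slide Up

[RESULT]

┌────┬────┬────┬────┐     
│  5 │  1 │  2 │  7 │     
├────┼────┼────┼────┤     
│  6 │  8 │ 14 │  3 │     
├────┼────┼────┼────┤     
│ 10 │ 11 │ 12 │  4 │     
├────┼────┼────┼────┤     
│  9 │    │ 13 │ 15 │     
└────┴────┴────┴────┘     
Moves: 2                  
                          
                          
                          
                          


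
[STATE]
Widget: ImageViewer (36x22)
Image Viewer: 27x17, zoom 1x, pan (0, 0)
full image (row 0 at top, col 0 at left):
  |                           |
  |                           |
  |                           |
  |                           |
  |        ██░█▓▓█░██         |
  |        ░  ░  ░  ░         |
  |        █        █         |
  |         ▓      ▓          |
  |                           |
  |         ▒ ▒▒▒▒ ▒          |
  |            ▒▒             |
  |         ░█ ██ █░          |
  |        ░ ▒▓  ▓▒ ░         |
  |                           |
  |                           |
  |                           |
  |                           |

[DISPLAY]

                                    
                                    
                                    
                                    
        ██░█▓▓█░██                  
        ░  ░  ░  ░                  
        █        █                  
         ▓      ▓                   
                                    
         ▒ ▒▒▒▒ ▒                   
            ▒▒                      
         ░█ ██ █░                   
        ░ ▒▓  ▓▒ ░                  
                                    
                                    
                                    
                                    
                                    
                                    
                                    
                                    
                                    


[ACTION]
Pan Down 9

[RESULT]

         ▒ ▒▒▒▒ ▒                   
            ▒▒                      
         ░█ ██ █░                   
        ░ ▒▓  ▓▒ ░                  
                                    
                                    
                                    
                                    
                                    
                                    
                                    
                                    
                                    
                                    
                                    
                                    
                                    
                                    
                                    
                                    
                                    
                                    


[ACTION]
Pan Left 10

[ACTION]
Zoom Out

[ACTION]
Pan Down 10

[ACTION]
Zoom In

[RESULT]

                  ▒▒  ▒▒▒▒▒▒▒▒  ▒▒  
                        ▒▒▒▒        
                        ▒▒▒▒        
                  ░░██  ████  ██░░  
                  ░░██  ████  ██░░  
                ░░  ▒▒▓▓    ▓▓▒▒  ░░
                ░░  ▒▒▓▓    ▓▓▒▒  ░░
                                    
                                    
                                    
                                    
                                    
                                    
                                    
                                    
                                    
                                    
                                    
                                    
                                    
                                    
                                    


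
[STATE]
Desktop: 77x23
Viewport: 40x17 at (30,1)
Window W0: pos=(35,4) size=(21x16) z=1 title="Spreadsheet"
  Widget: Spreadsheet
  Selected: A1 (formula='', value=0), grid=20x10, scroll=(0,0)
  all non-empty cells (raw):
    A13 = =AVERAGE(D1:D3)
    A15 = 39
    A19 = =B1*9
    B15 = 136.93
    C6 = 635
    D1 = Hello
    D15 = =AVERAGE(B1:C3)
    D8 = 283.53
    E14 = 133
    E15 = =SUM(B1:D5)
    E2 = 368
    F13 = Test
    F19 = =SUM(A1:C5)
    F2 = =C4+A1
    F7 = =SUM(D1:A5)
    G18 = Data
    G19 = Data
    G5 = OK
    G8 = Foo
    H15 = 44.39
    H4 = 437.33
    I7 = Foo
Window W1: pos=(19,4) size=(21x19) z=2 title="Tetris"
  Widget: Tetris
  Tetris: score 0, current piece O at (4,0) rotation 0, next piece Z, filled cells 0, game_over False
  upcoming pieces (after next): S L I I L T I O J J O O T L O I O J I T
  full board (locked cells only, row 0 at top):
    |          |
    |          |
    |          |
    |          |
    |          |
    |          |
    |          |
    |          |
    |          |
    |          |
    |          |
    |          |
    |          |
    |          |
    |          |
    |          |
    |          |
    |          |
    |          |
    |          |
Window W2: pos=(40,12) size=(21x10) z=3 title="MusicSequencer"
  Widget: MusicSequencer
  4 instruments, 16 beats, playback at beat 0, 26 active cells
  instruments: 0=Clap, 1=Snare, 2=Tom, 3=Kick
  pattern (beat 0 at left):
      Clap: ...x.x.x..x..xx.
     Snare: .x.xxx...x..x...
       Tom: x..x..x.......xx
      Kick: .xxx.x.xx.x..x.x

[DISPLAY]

                                        
                                        
                                        
━━━━━━━━━┓━━━━━━━━━━━━━━━┓              
         ┃eadsheet       ┃              
─────────┨───────────────┨              
│Next:   ┃               ┃              
│▓▓      ┃   A       B   ┃              
│ ▓▓     ┃---------------┃              
│        ┃     [0]       ┃              
│        ┃       0       ┃              
│        ┃┏━━━━━━━━━━━━━━━━━━━┓         
│Score:  ┃┃ MusicSequencer    ┃         
│0       ┃┠───────────────────┨         
│        ┃┃      ▼123456789012┃         
│        ┃┃  Clap···█·█·█··█··┃         
│        ┃┃ Snare·█·███···█··█┃         


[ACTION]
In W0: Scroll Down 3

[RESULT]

                                        
                                        
                                        
━━━━━━━━━┓━━━━━━━━━━━━━━━┓              
         ┃eadsheet       ┃              
─────────┨───────────────┨              
│Next:   ┃               ┃              
│▓▓      ┃   A       B   ┃              
│ ▓▓     ┃---------------┃              
│        ┃       0       ┃              
│        ┃       0       ┃              
│        ┃┏━━━━━━━━━━━━━━━━━━━┓         
│Score:  ┃┃ MusicSequencer    ┃         
│0       ┃┠───────────────────┨         
│        ┃┃      ▼123456789012┃         
│        ┃┃  Clap···█·█·█··█··┃         
│        ┃┃ Snare·█·███···█··█┃         


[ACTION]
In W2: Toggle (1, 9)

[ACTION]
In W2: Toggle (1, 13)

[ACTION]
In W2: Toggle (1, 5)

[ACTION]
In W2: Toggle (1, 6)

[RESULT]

                                        
                                        
                                        
━━━━━━━━━┓━━━━━━━━━━━━━━━┓              
         ┃eadsheet       ┃              
─────────┨───────────────┨              
│Next:   ┃               ┃              
│▓▓      ┃   A       B   ┃              
│ ▓▓     ┃---------------┃              
│        ┃       0       ┃              
│        ┃       0       ┃              
│        ┃┏━━━━━━━━━━━━━━━━━━━┓         
│Score:  ┃┃ MusicSequencer    ┃         
│0       ┃┠───────────────────┨         
│        ┃┃      ▼123456789012┃         
│        ┃┃  Clap···█·█·█··█··┃         
│        ┃┃ Snare·█·██·█·····█┃         


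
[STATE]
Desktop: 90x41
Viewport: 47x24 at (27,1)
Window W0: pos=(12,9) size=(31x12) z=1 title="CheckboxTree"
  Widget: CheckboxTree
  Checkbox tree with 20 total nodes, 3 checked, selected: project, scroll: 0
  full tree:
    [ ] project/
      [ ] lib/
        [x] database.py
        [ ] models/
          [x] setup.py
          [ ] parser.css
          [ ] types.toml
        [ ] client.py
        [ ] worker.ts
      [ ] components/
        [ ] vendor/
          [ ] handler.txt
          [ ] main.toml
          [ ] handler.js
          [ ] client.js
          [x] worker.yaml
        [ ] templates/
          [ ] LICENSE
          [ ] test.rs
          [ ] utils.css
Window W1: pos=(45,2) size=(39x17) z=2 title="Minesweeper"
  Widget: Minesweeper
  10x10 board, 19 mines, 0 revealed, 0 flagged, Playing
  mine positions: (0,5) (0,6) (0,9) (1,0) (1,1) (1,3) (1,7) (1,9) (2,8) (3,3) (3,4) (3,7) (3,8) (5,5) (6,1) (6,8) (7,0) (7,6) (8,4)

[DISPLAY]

                                               
                  ┏━━━━━━━━━━━━━━━━━━━━━━━━━━━━
                  ┃ Minesweeper                
                  ┠────────────────────────────
                  ┃■■■■■■■■■■                  
                  ┃■■■■■■■■■■                  
                  ┃■■■■■■■■■■                  
                  ┃■■■■■■■■■■                  
━━━━━━━━━━━━━━━┓  ┃■■■■■■■■■■                  
               ┃  ┃■■■■■■■■■■                  
───────────────┨  ┃■■■■■■■■■■                  
               ┃  ┃■■■■■■■■■■                  
               ┃  ┃■■■■■■■■■■                  
ase.py         ┃  ┃■■■■■■■■■■                  
s/             ┃  ┃                            
up.py          ┃  ┃                            
ser.css        ┃  ┃                            
es.toml        ┃  ┗━━━━━━━━━━━━━━━━━━━━━━━━━━━━
t.py           ┃                               
━━━━━━━━━━━━━━━┛                               
                                               
                                               
                                               
                                               


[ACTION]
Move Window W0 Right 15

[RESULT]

                                               
                  ┏━━━━━━━━━━━━━━━━━━━━━━━━━━━━
                  ┃ Minesweeper                
                  ┠────────────────────────────
                  ┃■■■■■■■■■■                  
                  ┃■■■■■■■■■■                  
                  ┃■■■■■■■■■■                  
                  ┃■■■■■■■■■■                  
┏━━━━━━━━━━━━━━━━━┃■■■■■■■■■■                  
┃ CheckboxTree    ┃■■■■■■■■■■                  
┠─────────────────┃■■■■■■■■■■                  
┃>[-] project/    ┃■■■■■■■■■■                  
┃   [-] lib/      ┃■■■■■■■■■■                  
┃     [x] database┃■■■■■■■■■■                  
┃     [-] models/ ┃                            
┃       [x] setup.┃                            
┃       [ ] parser┃                            
┃       [ ] types.┗━━━━━━━━━━━━━━━━━━━━━━━━━━━━
┃     [ ] client.py           ┃                
┗━━━━━━━━━━━━━━━━━━━━━━━━━━━━━┛                
                                               
                                               
                                               
                                               


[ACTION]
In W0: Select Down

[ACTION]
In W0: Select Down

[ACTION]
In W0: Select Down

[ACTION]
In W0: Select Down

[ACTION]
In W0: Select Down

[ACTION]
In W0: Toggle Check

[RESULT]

                                               
                  ┏━━━━━━━━━━━━━━━━━━━━━━━━━━━━
                  ┃ Minesweeper                
                  ┠────────────────────────────
                  ┃■■■■■■■■■■                  
                  ┃■■■■■■■■■■                  
                  ┃■■■■■■■■■■                  
                  ┃■■■■■■■■■■                  
┏━━━━━━━━━━━━━━━━━┃■■■■■■■■■■                  
┃ CheckboxTree    ┃■■■■■■■■■■                  
┠─────────────────┃■■■■■■■■■■                  
┃ [-] project/    ┃■■■■■■■■■■                  
┃   [-] lib/      ┃■■■■■■■■■■                  
┃     [x] database┃■■■■■■■■■■                  
┃     [-] models/ ┃                            
┃       [x] setup.┃                            
┃>      [x] parser┃                            
┃       [ ] types.┗━━━━━━━━━━━━━━━━━━━━━━━━━━━━
┃     [ ] client.py           ┃                
┗━━━━━━━━━━━━━━━━━━━━━━━━━━━━━┛                
                                               
                                               
                                               
                                               


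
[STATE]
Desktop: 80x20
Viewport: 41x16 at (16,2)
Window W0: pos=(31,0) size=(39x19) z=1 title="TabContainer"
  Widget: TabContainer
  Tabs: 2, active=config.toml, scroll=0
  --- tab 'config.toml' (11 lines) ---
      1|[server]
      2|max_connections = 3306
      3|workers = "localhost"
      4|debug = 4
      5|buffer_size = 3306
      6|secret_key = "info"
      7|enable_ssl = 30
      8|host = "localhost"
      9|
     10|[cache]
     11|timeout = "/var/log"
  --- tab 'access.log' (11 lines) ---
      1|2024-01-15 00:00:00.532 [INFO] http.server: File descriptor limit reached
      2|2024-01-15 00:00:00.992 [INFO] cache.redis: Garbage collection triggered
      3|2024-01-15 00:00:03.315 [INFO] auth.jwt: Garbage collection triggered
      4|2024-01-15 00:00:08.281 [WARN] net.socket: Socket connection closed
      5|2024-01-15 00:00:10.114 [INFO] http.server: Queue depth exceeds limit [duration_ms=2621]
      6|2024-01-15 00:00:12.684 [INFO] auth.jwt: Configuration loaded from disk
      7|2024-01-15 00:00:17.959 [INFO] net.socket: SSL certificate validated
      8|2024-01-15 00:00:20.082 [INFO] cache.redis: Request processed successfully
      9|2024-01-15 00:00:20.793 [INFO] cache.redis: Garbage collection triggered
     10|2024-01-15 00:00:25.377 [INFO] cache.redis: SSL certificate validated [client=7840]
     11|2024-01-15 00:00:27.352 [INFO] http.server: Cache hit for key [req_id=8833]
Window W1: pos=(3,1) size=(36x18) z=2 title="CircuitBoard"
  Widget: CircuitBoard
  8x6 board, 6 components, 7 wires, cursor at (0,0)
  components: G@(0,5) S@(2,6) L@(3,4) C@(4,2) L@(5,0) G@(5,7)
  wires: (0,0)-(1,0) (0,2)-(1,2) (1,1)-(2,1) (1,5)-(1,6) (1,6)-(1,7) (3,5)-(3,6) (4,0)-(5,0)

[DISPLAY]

d                     ┃──────────────────
──────────────────────┨.toml]│ access.log
 5 6 7                ┃──────────────────
·           G         ┃]                 
│                     ┃nections = 3306   
·           · ─ · ─ · ┃ = "localhost"    
                      ┃ 4                
                S     ┃size = 3306       
                      ┃key = "info"      
        L   · ─ ·     ┃ssl = 30          
                      ┃"localhost"       
C                     ┃                  
                      ┃                  
                    G ┃ = "/var/log"     
)                     ┃                  
                      ┃                  


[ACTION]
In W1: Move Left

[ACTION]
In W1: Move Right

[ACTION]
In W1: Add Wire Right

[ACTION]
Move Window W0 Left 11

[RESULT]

d                     ┃──────────────────
──────────────────────┨ess.log           
 5 6 7                ┃──────────────────
·           G         ┃                  
│                     ┃3306              
·           · ─ · ─ · ┃st"               
                      ┃                  
                S     ┃                  
                      ┃"                 
        L   · ─ ·     ┃                  
                      ┃                  
C                     ┃                  
                      ┃                  
                    G ┃g"                
)                     ┃                  
                      ┃                  


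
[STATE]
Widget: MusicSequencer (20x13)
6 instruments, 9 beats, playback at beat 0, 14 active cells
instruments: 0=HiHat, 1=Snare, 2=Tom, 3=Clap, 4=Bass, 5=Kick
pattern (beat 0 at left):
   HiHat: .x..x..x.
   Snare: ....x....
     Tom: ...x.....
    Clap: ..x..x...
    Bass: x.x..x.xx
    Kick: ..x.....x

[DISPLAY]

      ▼12345678     
 HiHat·█··█··█·     
 Snare····█····     
   Tom···█·····     
  Clap··█··█···     
  Bass█·█··█·██     
  Kick··█·····█     
                    
                    
                    
                    
                    
                    


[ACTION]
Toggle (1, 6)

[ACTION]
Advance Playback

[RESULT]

      0▼2345678     
 HiHat·█··█··█·     
 Snare····█·█··     
   Tom···█·····     
  Clap··█··█···     
  Bass█·█··█·██     
  Kick··█·····█     
                    
                    
                    
                    
                    
                    


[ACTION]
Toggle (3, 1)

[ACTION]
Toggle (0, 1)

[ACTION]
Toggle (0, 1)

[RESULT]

      0▼2345678     
 HiHat·█··█··█·     
 Snare····█·█··     
   Tom···█·····     
  Clap·██··█···     
  Bass█·█··█·██     
  Kick··█·····█     
                    
                    
                    
                    
                    
                    


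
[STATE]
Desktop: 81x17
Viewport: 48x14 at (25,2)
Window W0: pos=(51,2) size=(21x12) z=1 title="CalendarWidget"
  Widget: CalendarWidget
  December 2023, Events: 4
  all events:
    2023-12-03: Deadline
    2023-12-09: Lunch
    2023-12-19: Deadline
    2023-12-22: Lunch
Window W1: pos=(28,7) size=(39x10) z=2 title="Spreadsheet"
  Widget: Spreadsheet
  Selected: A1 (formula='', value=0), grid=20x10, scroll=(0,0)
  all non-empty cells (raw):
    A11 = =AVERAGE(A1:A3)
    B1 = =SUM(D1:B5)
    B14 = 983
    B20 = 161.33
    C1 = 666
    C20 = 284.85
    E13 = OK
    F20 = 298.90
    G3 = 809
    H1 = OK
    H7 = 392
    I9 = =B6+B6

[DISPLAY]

                          ┏━━━━━━━━━━━━━━━━━━━┓ 
                          ┃ CalendarWidget    ┃ 
                          ┠───────────────────┨ 
                          ┃   December 2023   ┃ 
                          ┃Mo Tu We Th Fr Sa S┃ 
   ┏━━━━━━━━━━━━━━━━━━━━━━━━━━━━━━━━━━━━━┓ 2  ┃ 
   ┃ Spreadsheet                         ┃ 9* ┃ 
   ┠─────────────────────────────────────┨16 1┃ 
   ┃A1:                                  ┃* 23┃ 
   ┃       A       B       C       D     ┃30 3┃ 
   ┃-------------------------------------┃    ┃ 
   ┃  1      [0]#CIRC!       666       0 ┃━━━━┛ 
   ┃  2        0       0       0       0 ┃      
   ┃  3        0       0       0       0 ┃      


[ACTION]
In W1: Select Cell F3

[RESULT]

                          ┏━━━━━━━━━━━━━━━━━━━┓ 
                          ┃ CalendarWidget    ┃ 
                          ┠───────────────────┨ 
                          ┃   December 2023   ┃ 
                          ┃Mo Tu We Th Fr Sa S┃ 
   ┏━━━━━━━━━━━━━━━━━━━━━━━━━━━━━━━━━━━━━┓ 2  ┃ 
   ┃ Spreadsheet                         ┃ 9* ┃ 
   ┠─────────────────────────────────────┨16 1┃ 
   ┃F3:                                  ┃* 23┃ 
   ┃       A       B       C       D     ┃30 3┃ 
   ┃-------------------------------------┃    ┃ 
   ┃  1        0#CIRC!       666       0 ┃━━━━┛ 
   ┃  2        0       0       0       0 ┃      
   ┃  3        0       0       0       0 ┃      


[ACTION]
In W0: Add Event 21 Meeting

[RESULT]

                          ┏━━━━━━━━━━━━━━━━━━━┓ 
                          ┃ CalendarWidget    ┃ 
                          ┠───────────────────┨ 
                          ┃   December 2023   ┃ 
                          ┃Mo Tu We Th Fr Sa S┃ 
   ┏━━━━━━━━━━━━━━━━━━━━━━━━━━━━━━━━━━━━━┓ 2  ┃ 
   ┃ Spreadsheet                         ┃ 9* ┃ 
   ┠─────────────────────────────────────┨16 1┃ 
   ┃F3:                                  ┃2* 2┃ 
   ┃       A       B       C       D     ┃30 3┃ 
   ┃-------------------------------------┃    ┃ 
   ┃  1        0#CIRC!       666       0 ┃━━━━┛ 
   ┃  2        0       0       0       0 ┃      
   ┃  3        0       0       0       0 ┃      


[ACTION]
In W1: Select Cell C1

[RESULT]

                          ┏━━━━━━━━━━━━━━━━━━━┓ 
                          ┃ CalendarWidget    ┃ 
                          ┠───────────────────┨ 
                          ┃   December 2023   ┃ 
                          ┃Mo Tu We Th Fr Sa S┃ 
   ┏━━━━━━━━━━━━━━━━━━━━━━━━━━━━━━━━━━━━━┓ 2  ┃ 
   ┃ Spreadsheet                         ┃ 9* ┃ 
   ┠─────────────────────────────────────┨16 1┃ 
   ┃C1: 666                              ┃2* 2┃ 
   ┃       A       B       C       D     ┃30 3┃ 
   ┃-------------------------------------┃    ┃ 
   ┃  1        0#CIRC!     [666]       0 ┃━━━━┛ 
   ┃  2        0       0       0       0 ┃      
   ┃  3        0       0       0       0 ┃      


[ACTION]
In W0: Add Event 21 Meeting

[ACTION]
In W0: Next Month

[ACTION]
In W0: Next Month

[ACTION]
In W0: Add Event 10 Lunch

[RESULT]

                          ┏━━━━━━━━━━━━━━━━━━━┓ 
                          ┃ CalendarWidget    ┃ 
                          ┠───────────────────┨ 
                          ┃   February 2024   ┃ 
                          ┃Mo Tu We Th Fr Sa S┃ 
   ┏━━━━━━━━━━━━━━━━━━━━━━━━━━━━━━━━━━━━━┓ 3  ┃ 
   ┃ Spreadsheet                         ┃10* ┃ 
   ┠─────────────────────────────────────┨17 1┃ 
   ┃C1: 666                              ┃24 2┃ 
   ┃       A       B       C       D     ┃    ┃ 
   ┃-------------------------------------┃    ┃ 
   ┃  1        0#CIRC!     [666]       0 ┃━━━━┛ 
   ┃  2        0       0       0       0 ┃      
   ┃  3        0       0       0       0 ┃      


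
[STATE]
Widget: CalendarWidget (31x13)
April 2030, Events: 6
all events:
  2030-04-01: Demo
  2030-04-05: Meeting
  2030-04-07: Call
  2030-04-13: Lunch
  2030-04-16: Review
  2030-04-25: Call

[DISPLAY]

           April 2030          
Mo Tu We Th Fr Sa Su           
 1*  2  3  4  5*  6  7*        
 8  9 10 11 12 13* 14          
15 16* 17 18 19 20 21          
22 23 24 25* 26 27 28          
29 30                          
                               
                               
                               
                               
                               
                               


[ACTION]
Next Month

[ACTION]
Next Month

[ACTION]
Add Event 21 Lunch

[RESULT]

           June 2030           
Mo Tu We Th Fr Sa Su           
                1  2           
 3  4  5  6  7  8  9           
10 11 12 13 14 15 16           
17 18 19 20 21* 22 23          
24 25 26 27 28 29 30           
                               
                               
                               
                               
                               
                               


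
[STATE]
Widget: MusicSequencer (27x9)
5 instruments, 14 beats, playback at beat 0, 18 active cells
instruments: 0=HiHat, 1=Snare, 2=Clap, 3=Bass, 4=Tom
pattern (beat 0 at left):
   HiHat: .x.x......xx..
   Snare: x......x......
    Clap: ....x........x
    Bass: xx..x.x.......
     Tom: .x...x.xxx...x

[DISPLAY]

      ▼1234567890123       
 HiHat·█·█······██··       
 Snare█······█······       
  Clap····█········█       
  Bass██··█·█·······       
   Tom·█···█·███···█       
                           
                           
                           


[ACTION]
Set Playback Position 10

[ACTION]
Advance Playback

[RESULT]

      01234567890▼23       
 HiHat·█·█······██··       
 Snare█······█······       
  Clap····█········█       
  Bass██··█·█·······       
   Tom·█···█·███···█       
                           
                           
                           


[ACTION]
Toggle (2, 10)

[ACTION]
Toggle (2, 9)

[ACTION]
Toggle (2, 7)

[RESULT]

      01234567890▼23       
 HiHat·█·█······██··       
 Snare█······█······       
  Clap····█··█·██··█       
  Bass██··█·█·······       
   Tom·█···█·███···█       
                           
                           
                           


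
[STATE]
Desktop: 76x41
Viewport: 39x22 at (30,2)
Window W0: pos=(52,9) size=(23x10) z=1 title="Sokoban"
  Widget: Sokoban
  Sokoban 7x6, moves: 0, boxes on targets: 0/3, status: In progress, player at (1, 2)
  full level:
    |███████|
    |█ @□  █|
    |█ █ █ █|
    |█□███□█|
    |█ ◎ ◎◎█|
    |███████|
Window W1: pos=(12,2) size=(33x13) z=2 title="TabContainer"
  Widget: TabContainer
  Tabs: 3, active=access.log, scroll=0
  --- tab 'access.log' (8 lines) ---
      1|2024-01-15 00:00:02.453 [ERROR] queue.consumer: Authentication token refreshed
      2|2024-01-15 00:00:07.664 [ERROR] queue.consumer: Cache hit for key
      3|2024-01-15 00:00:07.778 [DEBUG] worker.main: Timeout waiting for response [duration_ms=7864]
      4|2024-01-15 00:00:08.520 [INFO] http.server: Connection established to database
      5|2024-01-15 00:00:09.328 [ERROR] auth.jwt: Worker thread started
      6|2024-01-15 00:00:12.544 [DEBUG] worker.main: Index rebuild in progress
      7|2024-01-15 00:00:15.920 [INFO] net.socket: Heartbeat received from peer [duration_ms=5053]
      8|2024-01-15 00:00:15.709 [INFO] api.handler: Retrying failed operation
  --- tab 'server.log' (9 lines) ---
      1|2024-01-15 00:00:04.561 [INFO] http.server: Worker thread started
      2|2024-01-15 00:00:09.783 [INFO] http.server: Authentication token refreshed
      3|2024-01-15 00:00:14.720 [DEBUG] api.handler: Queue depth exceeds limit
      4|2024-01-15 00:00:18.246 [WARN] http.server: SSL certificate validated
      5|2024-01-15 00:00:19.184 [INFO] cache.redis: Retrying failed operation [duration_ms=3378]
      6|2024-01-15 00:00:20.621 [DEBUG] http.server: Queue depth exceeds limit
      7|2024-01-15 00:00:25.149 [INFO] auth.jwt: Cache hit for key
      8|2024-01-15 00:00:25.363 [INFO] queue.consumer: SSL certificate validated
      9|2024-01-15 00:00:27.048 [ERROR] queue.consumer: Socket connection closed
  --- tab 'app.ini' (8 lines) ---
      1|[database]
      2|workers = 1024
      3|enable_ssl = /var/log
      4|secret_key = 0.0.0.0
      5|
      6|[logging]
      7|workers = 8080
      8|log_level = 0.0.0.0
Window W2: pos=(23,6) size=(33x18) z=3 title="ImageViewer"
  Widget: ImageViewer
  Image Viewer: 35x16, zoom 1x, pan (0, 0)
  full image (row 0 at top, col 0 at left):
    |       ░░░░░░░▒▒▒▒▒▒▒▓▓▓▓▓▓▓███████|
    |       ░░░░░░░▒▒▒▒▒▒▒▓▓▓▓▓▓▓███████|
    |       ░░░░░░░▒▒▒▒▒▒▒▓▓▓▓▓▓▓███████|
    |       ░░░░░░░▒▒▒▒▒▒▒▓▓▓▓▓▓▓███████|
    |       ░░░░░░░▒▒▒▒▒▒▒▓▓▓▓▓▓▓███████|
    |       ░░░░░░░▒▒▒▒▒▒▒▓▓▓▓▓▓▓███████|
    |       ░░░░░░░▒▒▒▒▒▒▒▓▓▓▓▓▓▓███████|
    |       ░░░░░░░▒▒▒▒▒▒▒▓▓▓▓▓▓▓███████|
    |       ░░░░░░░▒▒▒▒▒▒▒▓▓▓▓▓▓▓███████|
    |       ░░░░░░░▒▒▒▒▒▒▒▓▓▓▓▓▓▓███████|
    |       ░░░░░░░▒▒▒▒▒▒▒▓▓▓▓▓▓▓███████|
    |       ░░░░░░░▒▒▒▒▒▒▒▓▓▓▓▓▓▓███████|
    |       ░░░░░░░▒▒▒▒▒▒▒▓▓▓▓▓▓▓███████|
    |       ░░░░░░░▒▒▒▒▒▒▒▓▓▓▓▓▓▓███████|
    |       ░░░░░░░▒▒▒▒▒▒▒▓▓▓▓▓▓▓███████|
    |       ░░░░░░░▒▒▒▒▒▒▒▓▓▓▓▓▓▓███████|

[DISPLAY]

━━━━━━━━━━━━━━┓                        
              ┃                        
──────────────┨                        
ver.log │ app.┃                        
━━━━━━━━━━━━━━━━━━━━━━━━━┓             
Viewer                   ┃             
─────────────────────────┨             
 ░░░░░░░▒▒▒▒▒▒▒▓▓▓▓▓▓▓███┃━━━━━━━━━━━━━
 ░░░░░░░▒▒▒▒▒▒▒▓▓▓▓▓▓▓███┃koban        
 ░░░░░░░▒▒▒▒▒▒▒▓▓▓▓▓▓▓███┃─────────────
 ░░░░░░░▒▒▒▒▒▒▒▓▓▓▓▓▓▓███┃████         
 ░░░░░░░▒▒▒▒▒▒▒▓▓▓▓▓▓▓███┃□  █         
 ░░░░░░░▒▒▒▒▒▒▒▓▓▓▓▓▓▓███┃ █ █         
 ░░░░░░░▒▒▒▒▒▒▒▓▓▓▓▓▓▓███┃██□█         
 ░░░░░░░▒▒▒▒▒▒▒▓▓▓▓▓▓▓███┃ ◎◎█         
 ░░░░░░░▒▒▒▒▒▒▒▓▓▓▓▓▓▓███┃████         
 ░░░░░░░▒▒▒▒▒▒▒▓▓▓▓▓▓▓███┃━━━━━━━━━━━━━
 ░░░░░░░▒▒▒▒▒▒▒▓▓▓▓▓▓▓███┃             
 ░░░░░░░▒▒▒▒▒▒▒▓▓▓▓▓▓▓███┃             
 ░░░░░░░▒▒▒▒▒▒▒▓▓▓▓▓▓▓███┃             
 ░░░░░░░▒▒▒▒▒▒▒▓▓▓▓▓▓▓███┃             
━━━━━━━━━━━━━━━━━━━━━━━━━┛             


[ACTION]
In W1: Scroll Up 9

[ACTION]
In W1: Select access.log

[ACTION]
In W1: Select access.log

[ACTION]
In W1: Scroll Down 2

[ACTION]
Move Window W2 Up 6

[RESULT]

─────────────────────────┨             
 ░░░░░░░▒▒▒▒▒▒▒▓▓▓▓▓▓▓███┃             
 ░░░░░░░▒▒▒▒▒▒▒▓▓▓▓▓▓▓███┃             
 ░░░░░░░▒▒▒▒▒▒▒▓▓▓▓▓▓▓███┃             
 ░░░░░░░▒▒▒▒▒▒▒▓▓▓▓▓▓▓███┃             
 ░░░░░░░▒▒▒▒▒▒▒▓▓▓▓▓▓▓███┃             
 ░░░░░░░▒▒▒▒▒▒▒▓▓▓▓▓▓▓███┃             
 ░░░░░░░▒▒▒▒▒▒▒▓▓▓▓▓▓▓███┃━━━━━━━━━━━━━
 ░░░░░░░▒▒▒▒▒▒▒▓▓▓▓▓▓▓███┃koban        
 ░░░░░░░▒▒▒▒▒▒▒▓▓▓▓▓▓▓███┃─────────────
 ░░░░░░░▒▒▒▒▒▒▒▓▓▓▓▓▓▓███┃████         
 ░░░░░░░▒▒▒▒▒▒▒▓▓▓▓▓▓▓███┃□  █         
 ░░░░░░░▒▒▒▒▒▒▒▓▓▓▓▓▓▓███┃ █ █         
 ░░░░░░░▒▒▒▒▒▒▒▓▓▓▓▓▓▓███┃██□█         
 ░░░░░░░▒▒▒▒▒▒▒▓▓▓▓▓▓▓███┃ ◎◎█         
━━━━━━━━━━━━━━━━━━━━━━━━━┛████         
                      ┗━━━━━━━━━━━━━━━━
                                       
                                       
                                       
                                       
                                       


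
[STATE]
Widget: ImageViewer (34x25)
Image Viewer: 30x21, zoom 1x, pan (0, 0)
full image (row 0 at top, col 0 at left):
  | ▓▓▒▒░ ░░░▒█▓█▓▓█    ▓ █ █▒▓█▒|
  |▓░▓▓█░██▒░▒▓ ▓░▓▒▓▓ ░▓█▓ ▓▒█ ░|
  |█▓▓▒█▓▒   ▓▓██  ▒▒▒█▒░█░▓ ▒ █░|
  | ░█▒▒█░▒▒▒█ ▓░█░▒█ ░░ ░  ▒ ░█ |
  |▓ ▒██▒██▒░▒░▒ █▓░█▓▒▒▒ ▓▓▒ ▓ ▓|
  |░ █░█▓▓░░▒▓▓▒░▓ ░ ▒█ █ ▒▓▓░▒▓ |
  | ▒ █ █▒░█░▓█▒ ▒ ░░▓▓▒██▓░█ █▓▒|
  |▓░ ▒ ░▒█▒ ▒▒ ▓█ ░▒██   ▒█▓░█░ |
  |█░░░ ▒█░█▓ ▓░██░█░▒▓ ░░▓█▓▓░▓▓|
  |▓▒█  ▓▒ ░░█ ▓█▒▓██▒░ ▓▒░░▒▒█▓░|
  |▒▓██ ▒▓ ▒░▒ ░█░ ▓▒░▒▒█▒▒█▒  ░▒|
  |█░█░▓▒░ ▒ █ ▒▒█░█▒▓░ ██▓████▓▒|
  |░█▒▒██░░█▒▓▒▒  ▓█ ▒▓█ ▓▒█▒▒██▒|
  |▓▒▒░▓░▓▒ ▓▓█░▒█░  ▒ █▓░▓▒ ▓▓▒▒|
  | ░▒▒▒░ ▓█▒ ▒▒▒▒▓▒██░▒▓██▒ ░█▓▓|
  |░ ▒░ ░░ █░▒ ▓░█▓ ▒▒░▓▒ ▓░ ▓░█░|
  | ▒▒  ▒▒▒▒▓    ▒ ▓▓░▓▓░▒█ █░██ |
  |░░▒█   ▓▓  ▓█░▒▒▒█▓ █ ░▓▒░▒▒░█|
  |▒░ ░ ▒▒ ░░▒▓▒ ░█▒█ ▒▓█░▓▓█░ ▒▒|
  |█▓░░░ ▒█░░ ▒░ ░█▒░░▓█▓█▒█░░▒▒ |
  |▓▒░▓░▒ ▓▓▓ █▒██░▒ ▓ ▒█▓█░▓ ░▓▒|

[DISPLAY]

 ▓▓▒▒░ ░░░▒█▓█▓▓█    ▓ █ █▒▓█▒    
▓░▓▓█░██▒░▒▓ ▓░▓▒▓▓ ░▓█▓ ▓▒█ ░    
█▓▓▒█▓▒   ▓▓██  ▒▒▒█▒░█░▓ ▒ █░    
 ░█▒▒█░▒▒▒█ ▓░█░▒█ ░░ ░  ▒ ░█     
▓ ▒██▒██▒░▒░▒ █▓░█▓▒▒▒ ▓▓▒ ▓ ▓    
░ █░█▓▓░░▒▓▓▒░▓ ░ ▒█ █ ▒▓▓░▒▓     
 ▒ █ █▒░█░▓█▒ ▒ ░░▓▓▒██▓░█ █▓▒    
▓░ ▒ ░▒█▒ ▒▒ ▓█ ░▒██   ▒█▓░█░     
█░░░ ▒█░█▓ ▓░██░█░▒▓ ░░▓█▓▓░▓▓    
▓▒█  ▓▒ ░░█ ▓█▒▓██▒░ ▓▒░░▒▒█▓░    
▒▓██ ▒▓ ▒░▒ ░█░ ▓▒░▒▒█▒▒█▒  ░▒    
█░█░▓▒░ ▒ █ ▒▒█░█▒▓░ ██▓████▓▒    
░█▒▒██░░█▒▓▒▒  ▓█ ▒▓█ ▓▒█▒▒██▒    
▓▒▒░▓░▓▒ ▓▓█░▒█░  ▒ █▓░▓▒ ▓▓▒▒    
 ░▒▒▒░ ▓█▒ ▒▒▒▒▓▒██░▒▓██▒ ░█▓▓    
░ ▒░ ░░ █░▒ ▓░█▓ ▒▒░▓▒ ▓░ ▓░█░    
 ▒▒  ▒▒▒▒▓    ▒ ▓▓░▓▓░▒█ █░██     
░░▒█   ▓▓  ▓█░▒▒▒█▓ █ ░▓▒░▒▒░█    
▒░ ░ ▒▒ ░░▒▓▒ ░█▒█ ▒▓█░▓▓█░ ▒▒    
█▓░░░ ▒█░░ ▒░ ░█▒░░▓█▓█▒█░░▒▒     
▓▒░▓░▒ ▓▓▓ █▒██░▒ ▓ ▒█▓█░▓ ░▓▒    
                                  
                                  
                                  
                                  


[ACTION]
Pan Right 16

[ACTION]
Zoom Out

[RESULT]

█    ▓ █ █▒▓█▒                    
▒▓▓ ░▓█▓ ▓▒█ ░                    
▒▒▒█▒░█░▓ ▒ █░                    
▒█ ░░ ░  ▒ ░█                     
░█▓▒▒▒ ▓▓▒ ▓ ▓                    
░ ▒█ █ ▒▓▓░▒▓                     
░░▓▓▒██▓░█ █▓▒                    
░▒██   ▒█▓░█░                     
█░▒▓ ░░▓█▓▓░▓▓                    
██▒░ ▓▒░░▒▒█▓░                    
▓▒░▒▒█▒▒█▒  ░▒                    
█▒▓░ ██▓████▓▒                    
█ ▒▓█ ▓▒█▒▒██▒                    
  ▒ █▓░▓▒ ▓▓▒▒                    
▒██░▒▓██▒ ░█▓▓                    
 ▒▒░▓▒ ▓░ ▓░█░                    
▓▓░▓▓░▒█ █░██                     
▒█▓ █ ░▓▒░▒▒░█                    
▒█ ▒▓█░▓▓█░ ▒▒                    
▒░░▓█▓█▒█░░▒▒                     
▒ ▓ ▒█▓█░▓ ░▓▒                    
                                  
                                  
                                  
                                  


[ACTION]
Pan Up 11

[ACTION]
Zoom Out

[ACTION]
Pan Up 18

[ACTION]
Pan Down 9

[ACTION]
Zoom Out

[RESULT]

██▒░ ▓▒░░▒▒█▓░                    
▓▒░▒▒█▒▒█▒  ░▒                    
█▒▓░ ██▓████▓▒                    
█ ▒▓█ ▓▒█▒▒██▒                    
  ▒ █▓░▓▒ ▓▓▒▒                    
▒██░▒▓██▒ ░█▓▓                    
 ▒▒░▓▒ ▓░ ▓░█░                    
▓▓░▓▓░▒█ █░██                     
▒█▓ █ ░▓▒░▒▒░█                    
▒█ ▒▓█░▓▓█░ ▒▒                    
▒░░▓█▓█▒█░░▒▒                     
▒ ▓ ▒█▓█░▓ ░▓▒                    
                                  
                                  
                                  
                                  
                                  
                                  
                                  
                                  
                                  
                                  
                                  
                                  
                                  
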